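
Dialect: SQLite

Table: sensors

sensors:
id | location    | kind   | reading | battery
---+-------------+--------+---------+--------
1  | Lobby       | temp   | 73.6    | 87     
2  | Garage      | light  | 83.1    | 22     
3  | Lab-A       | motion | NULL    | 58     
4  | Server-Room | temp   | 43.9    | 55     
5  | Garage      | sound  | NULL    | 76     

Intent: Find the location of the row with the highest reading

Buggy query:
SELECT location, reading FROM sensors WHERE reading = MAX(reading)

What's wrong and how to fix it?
Bug: MAX(reading) is an aggregate and cannot be used directly in WHERE

Fix: Wrap MAX in a scalar subquery so WHERE compares against a single value

Corrected query:
SELECT location, reading FROM sensors WHERE reading = (SELECT MAX(reading) FROM sensors)

Result:
location | reading
---------+--------
Garage   | 83.1   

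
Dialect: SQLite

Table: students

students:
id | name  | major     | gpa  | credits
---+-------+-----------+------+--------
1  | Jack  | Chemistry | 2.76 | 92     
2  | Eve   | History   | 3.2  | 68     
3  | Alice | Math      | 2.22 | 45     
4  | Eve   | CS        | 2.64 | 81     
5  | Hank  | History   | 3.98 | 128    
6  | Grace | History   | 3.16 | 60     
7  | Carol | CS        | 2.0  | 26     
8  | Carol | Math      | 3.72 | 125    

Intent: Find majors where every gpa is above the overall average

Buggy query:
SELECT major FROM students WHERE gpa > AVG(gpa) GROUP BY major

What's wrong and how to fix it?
Bug: WHERE evaluates per row before aggregation, so AVG() is unavailable

Fix: Use a subquery for AVG and a HAVING MIN(...) filter so the condition holds for every row in the group

Corrected query:
SELECT major FROM students GROUP BY major HAVING MIN(gpa) > (SELECT AVG(gpa) FROM students)

Result:
major  
-------
History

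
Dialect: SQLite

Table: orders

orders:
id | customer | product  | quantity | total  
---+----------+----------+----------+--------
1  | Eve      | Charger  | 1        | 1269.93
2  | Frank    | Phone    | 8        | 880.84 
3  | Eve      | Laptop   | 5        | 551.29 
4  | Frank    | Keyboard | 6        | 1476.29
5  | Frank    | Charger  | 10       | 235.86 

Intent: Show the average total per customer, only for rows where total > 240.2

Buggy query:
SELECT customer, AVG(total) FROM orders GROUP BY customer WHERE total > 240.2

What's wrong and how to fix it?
Bug: WHERE cannot follow GROUP BY

Fix: Place WHERE between FROM and GROUP BY

Corrected query:
SELECT customer, AVG(total) FROM orders WHERE total > 240.2 GROUP BY customer

Result:
customer | AVG(total)
---------+-----------
Eve      | 910.61    
Frank    | 1178.565  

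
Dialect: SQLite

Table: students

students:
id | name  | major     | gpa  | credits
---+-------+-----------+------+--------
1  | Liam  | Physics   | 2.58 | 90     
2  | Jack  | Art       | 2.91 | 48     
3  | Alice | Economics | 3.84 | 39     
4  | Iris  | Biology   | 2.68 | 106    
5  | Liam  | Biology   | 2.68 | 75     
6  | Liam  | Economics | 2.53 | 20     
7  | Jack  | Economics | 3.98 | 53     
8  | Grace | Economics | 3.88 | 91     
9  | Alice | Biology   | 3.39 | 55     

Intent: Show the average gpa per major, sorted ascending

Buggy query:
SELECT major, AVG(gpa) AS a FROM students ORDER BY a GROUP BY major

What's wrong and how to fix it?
Bug: GROUP BY must precede ORDER BY

Fix: Reorder: SELECT … FROM … GROUP BY … ORDER BY …

Corrected query:
SELECT major, AVG(gpa) AS a FROM students GROUP BY major ORDER BY a

Result:
major     | a       
----------+---------
Physics   | 2.58    
Art       | 2.91    
Biology   | 2.916667
Economics | 3.5575  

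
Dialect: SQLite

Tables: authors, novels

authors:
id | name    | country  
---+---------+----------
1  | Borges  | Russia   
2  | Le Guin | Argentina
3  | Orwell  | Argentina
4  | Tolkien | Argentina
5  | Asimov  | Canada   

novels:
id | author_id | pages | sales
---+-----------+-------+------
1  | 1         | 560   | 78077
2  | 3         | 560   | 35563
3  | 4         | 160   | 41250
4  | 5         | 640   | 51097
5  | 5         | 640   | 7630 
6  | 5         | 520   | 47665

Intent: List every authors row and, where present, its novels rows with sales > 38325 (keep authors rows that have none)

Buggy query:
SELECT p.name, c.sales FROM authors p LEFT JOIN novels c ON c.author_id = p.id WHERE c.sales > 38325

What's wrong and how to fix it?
Bug: Filtering c.sales in WHERE discards the NULL rows produced by LEFT JOIN, turning it into an inner join

Fix: Move the right-table condition into the ON clause so unmatched parents are kept

Corrected query:
SELECT p.name, c.sales FROM authors p LEFT JOIN novels c ON c.author_id = p.id AND c.sales > 38325

Result:
name    | sales
--------+------
Borges  | 78077
Le Guin | NULL 
Orwell  | NULL 
Tolkien | 41250
Asimov  | 47665
Asimov  | 51097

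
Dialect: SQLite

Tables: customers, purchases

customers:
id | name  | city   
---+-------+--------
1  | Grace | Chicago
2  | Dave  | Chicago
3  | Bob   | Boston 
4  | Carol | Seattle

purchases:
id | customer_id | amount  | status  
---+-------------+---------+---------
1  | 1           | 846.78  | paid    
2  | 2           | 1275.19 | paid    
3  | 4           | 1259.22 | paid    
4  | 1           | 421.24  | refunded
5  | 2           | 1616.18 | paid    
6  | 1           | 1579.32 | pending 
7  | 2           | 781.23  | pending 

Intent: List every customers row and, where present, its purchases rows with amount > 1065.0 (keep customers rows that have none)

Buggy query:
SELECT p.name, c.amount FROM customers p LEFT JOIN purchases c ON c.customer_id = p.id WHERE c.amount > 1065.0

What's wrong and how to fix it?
Bug: A WHERE condition on the right-hand table after LEFT JOIN drops unmatched parents

Fix: Put 'c.amount > 1065.0' in the JOIN's ON clause instead of WHERE

Corrected query:
SELECT p.name, c.amount FROM customers p LEFT JOIN purchases c ON c.customer_id = p.id AND c.amount > 1065.0

Result:
name  | amount 
------+--------
Grace | 1579.32
Dave  | 1275.19
Dave  | 1616.18
Bob   | NULL   
Carol | 1259.22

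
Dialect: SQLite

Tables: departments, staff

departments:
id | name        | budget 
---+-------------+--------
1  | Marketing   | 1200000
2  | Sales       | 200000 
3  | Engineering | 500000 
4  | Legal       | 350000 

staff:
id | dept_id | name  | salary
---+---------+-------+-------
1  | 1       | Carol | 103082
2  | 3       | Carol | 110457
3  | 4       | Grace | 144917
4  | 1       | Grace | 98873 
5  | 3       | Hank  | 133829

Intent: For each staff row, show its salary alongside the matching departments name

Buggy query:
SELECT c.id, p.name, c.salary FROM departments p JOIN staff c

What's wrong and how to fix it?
Bug: JOIN with no ON clause produces a cartesian product; every staff row pairs with every departments row

Fix: Add ON c.dept_id = p.id to the JOIN

Corrected query:
SELECT c.id, p.name, c.salary FROM departments p JOIN staff c ON c.dept_id = p.id

Result:
id | name        | salary
---+-------------+-------
1  | Marketing   | 103082
2  | Engineering | 110457
3  | Legal       | 144917
4  | Marketing   | 98873 
5  | Engineering | 133829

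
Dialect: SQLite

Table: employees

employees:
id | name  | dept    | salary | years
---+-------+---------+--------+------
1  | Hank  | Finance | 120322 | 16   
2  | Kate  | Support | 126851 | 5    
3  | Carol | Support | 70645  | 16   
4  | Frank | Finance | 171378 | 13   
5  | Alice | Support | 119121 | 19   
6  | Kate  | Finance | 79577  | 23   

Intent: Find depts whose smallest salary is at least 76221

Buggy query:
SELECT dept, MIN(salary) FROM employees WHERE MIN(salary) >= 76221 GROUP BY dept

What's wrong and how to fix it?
Bug: Aggregates like MIN are computed per group after WHERE runs

Fix: Use HAVING for the per-group MIN condition

Corrected query:
SELECT dept, MIN(salary) FROM employees GROUP BY dept HAVING MIN(salary) >= 76221

Result:
dept    | MIN(salary)
--------+------------
Finance | 79577      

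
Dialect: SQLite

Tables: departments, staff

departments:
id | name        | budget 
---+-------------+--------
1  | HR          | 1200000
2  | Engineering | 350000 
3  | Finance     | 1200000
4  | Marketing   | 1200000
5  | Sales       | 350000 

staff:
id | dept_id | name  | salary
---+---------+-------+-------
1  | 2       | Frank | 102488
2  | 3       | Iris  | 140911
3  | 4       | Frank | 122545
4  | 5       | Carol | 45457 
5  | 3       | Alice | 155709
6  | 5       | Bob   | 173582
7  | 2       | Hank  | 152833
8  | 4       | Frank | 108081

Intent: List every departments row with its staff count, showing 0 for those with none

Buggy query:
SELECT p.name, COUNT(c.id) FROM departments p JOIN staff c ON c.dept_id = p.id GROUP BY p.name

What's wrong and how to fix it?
Bug: An inner join excludes parents with zero children

Fix: Use LEFT JOIN so parents without children still appear (COUNT(c.id) gives 0)

Corrected query:
SELECT p.name, COUNT(c.id) FROM departments p LEFT JOIN staff c ON c.dept_id = p.id GROUP BY p.name

Result:
name        | COUNT(c.id)
------------+------------
Engineering | 2          
Finance     | 2          
HR          | 0          
Marketing   | 2          
Sales       | 2          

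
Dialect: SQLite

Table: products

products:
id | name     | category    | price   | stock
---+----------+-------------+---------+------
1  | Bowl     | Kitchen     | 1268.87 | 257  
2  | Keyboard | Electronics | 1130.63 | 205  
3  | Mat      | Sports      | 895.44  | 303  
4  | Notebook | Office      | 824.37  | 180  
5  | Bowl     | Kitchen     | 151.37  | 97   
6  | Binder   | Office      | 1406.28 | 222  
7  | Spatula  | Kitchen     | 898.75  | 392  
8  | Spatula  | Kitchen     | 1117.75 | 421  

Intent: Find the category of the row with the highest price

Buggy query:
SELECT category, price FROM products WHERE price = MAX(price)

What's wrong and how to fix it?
Bug: WHERE is evaluated per row; an aggregate over the whole table isn't defined there

Fix: Use a subquery: WHERE price = (SELECT MAX(price) FROM products)

Corrected query:
SELECT category, price FROM products WHERE price = (SELECT MAX(price) FROM products)

Result:
category | price  
---------+--------
Office   | 1406.28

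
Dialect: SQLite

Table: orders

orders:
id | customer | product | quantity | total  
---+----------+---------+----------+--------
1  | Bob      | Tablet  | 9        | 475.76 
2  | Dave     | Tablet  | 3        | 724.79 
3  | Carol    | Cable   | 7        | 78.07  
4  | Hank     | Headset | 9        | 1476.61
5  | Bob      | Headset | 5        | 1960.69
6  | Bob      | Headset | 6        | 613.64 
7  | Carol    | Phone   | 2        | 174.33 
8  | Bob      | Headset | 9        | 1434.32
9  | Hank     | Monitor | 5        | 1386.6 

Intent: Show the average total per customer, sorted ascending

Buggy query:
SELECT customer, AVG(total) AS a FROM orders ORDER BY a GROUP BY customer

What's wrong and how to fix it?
Bug: ORDER BY appears before GROUP BY; SQL clause order requires GROUP BY first

Fix: Reorder: SELECT … FROM … GROUP BY … ORDER BY …

Corrected query:
SELECT customer, AVG(total) AS a FROM orders GROUP BY customer ORDER BY a

Result:
customer | a        
---------+----------
Carol    | 126.2    
Dave     | 724.79   
Bob      | 1121.1025
Hank     | 1431.605 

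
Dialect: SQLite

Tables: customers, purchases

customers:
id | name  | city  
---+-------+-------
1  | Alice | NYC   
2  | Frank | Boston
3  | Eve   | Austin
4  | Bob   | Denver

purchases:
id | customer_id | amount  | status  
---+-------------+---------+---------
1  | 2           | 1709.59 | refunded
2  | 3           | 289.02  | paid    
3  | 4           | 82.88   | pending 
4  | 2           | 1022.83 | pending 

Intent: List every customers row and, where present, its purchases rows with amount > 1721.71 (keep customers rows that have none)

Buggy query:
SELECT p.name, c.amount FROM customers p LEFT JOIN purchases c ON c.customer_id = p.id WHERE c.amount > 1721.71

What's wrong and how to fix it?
Bug: A WHERE condition on the right-hand table after LEFT JOIN drops unmatched parents

Fix: Put 'c.amount > 1721.71' in the JOIN's ON clause instead of WHERE

Corrected query:
SELECT p.name, c.amount FROM customers p LEFT JOIN purchases c ON c.customer_id = p.id AND c.amount > 1721.71

Result:
name  | amount
------+-------
Alice | NULL  
Frank | NULL  
Eve   | NULL  
Bob   | NULL  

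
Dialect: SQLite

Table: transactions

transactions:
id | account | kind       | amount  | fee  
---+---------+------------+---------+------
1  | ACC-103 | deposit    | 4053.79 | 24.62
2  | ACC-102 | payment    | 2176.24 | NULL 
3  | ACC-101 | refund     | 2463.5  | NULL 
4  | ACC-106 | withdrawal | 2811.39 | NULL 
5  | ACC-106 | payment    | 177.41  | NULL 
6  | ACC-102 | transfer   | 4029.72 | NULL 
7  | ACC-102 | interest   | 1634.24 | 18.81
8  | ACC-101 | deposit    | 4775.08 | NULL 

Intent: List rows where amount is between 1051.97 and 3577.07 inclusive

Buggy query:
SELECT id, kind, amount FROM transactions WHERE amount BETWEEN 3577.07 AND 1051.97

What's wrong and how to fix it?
Bug: BETWEEN expects the lower bound first; with 3577.07 AND 1051.97 the range is empty

Fix: Swap the bounds so the smaller value comes first

Corrected query:
SELECT id, kind, amount FROM transactions WHERE amount BETWEEN 1051.97 AND 3577.07

Result:
id | kind       | amount 
---+------------+--------
2  | payment    | 2176.24
3  | refund     | 2463.5 
4  | withdrawal | 2811.39
7  | interest   | 1634.24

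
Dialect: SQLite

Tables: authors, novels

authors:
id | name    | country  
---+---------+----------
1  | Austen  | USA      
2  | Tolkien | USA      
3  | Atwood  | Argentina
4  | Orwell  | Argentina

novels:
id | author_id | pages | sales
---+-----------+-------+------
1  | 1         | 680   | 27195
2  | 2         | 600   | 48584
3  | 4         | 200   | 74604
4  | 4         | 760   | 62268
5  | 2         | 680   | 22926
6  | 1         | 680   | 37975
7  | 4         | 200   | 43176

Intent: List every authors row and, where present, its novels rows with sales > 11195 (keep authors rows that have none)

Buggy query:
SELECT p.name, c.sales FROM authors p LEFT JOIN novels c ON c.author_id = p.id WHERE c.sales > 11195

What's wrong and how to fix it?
Bug: A WHERE condition on the right-hand table after LEFT JOIN drops unmatched parents

Fix: Move the right-table condition into the ON clause so unmatched parents are kept

Corrected query:
SELECT p.name, c.sales FROM authors p LEFT JOIN novels c ON c.author_id = p.id AND c.sales > 11195

Result:
name    | sales
--------+------
Austen  | 27195
Austen  | 37975
Tolkien | 22926
Tolkien | 48584
Atwood  | NULL 
Orwell  | 43176
Orwell  | 62268
Orwell  | 74604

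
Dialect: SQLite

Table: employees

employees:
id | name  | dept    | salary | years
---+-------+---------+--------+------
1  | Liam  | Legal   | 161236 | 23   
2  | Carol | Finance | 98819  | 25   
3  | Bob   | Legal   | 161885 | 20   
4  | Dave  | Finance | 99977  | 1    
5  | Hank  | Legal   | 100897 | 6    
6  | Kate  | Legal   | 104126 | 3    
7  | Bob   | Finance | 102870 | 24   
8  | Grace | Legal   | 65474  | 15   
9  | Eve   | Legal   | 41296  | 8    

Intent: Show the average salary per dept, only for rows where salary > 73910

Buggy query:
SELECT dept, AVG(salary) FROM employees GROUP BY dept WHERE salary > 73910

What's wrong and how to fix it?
Bug: WHERE cannot follow GROUP BY

Fix: Place WHERE between FROM and GROUP BY

Corrected query:
SELECT dept, AVG(salary) FROM employees WHERE salary > 73910 GROUP BY dept

Result:
dept    | AVG(salary)  
--------+--------------
Finance | 100555.333333
Legal   | 132036       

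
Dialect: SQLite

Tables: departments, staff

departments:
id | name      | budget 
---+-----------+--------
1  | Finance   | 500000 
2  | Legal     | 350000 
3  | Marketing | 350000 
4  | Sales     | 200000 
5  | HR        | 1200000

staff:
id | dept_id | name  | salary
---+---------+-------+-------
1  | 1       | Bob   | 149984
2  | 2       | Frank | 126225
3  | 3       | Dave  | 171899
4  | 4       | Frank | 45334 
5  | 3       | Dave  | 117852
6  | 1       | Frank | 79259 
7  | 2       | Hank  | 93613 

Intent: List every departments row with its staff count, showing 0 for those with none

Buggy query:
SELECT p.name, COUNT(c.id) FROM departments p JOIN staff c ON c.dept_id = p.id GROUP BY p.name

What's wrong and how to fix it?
Bug: An inner join excludes parents with zero children

Fix: Switch to LEFT JOIN to retain unmatched parent rows

Corrected query:
SELECT p.name, COUNT(c.id) FROM departments p LEFT JOIN staff c ON c.dept_id = p.id GROUP BY p.name

Result:
name      | COUNT(c.id)
----------+------------
Finance   | 2          
HR        | 0          
Legal     | 2          
Marketing | 2          
Sales     | 1          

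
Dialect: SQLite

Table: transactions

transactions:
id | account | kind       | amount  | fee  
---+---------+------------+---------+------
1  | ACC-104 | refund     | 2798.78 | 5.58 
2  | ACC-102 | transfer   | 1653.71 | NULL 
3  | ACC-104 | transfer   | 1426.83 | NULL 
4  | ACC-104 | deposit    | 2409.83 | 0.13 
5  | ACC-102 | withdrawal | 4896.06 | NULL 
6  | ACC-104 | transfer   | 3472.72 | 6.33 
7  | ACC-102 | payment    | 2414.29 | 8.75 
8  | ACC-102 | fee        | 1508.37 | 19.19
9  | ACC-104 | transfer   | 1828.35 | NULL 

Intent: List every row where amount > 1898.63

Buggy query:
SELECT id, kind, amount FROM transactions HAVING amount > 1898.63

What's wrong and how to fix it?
Bug: HAVING filters the output of aggregation, but this query has no GROUP BY and no aggregate functions, so SQLite rejects it (HAVING clause on a non-aggregate query); the condition here is per row

Fix: Use WHERE for row-level filtering

Corrected query:
SELECT id, kind, amount FROM transactions WHERE amount > 1898.63

Result:
id | kind       | amount 
---+------------+--------
1  | refund     | 2798.78
4  | deposit    | 2409.83
5  | withdrawal | 4896.06
6  | transfer   | 3472.72
7  | payment    | 2414.29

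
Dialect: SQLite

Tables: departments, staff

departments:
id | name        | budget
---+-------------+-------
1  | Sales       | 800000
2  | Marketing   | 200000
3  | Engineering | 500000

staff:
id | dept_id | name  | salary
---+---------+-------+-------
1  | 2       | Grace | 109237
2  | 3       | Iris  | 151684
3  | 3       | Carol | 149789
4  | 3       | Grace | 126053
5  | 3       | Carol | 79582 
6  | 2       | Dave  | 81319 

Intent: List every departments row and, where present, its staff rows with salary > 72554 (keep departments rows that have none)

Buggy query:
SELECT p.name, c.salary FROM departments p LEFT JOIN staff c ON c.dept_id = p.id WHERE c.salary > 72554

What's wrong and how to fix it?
Bug: A WHERE condition on the right-hand table after LEFT JOIN drops unmatched parents

Fix: Put 'c.salary > 72554' in the JOIN's ON clause instead of WHERE

Corrected query:
SELECT p.name, c.salary FROM departments p LEFT JOIN staff c ON c.dept_id = p.id AND c.salary > 72554

Result:
name        | salary
------------+-------
Sales       | NULL  
Marketing   | 81319 
Marketing   | 109237
Engineering | 79582 
Engineering | 126053
Engineering | 149789
Engineering | 151684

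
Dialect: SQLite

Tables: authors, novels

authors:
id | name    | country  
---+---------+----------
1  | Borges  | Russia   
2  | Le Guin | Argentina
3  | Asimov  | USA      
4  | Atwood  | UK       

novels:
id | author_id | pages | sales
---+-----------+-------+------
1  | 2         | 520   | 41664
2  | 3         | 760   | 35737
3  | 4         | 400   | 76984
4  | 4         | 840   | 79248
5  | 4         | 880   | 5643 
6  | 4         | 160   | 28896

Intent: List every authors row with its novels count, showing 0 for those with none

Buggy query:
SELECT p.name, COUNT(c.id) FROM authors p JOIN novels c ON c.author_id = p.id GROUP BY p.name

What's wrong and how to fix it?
Bug: An inner join excludes parents with zero children

Fix: Switch to LEFT JOIN to retain unmatched parent rows

Corrected query:
SELECT p.name, COUNT(c.id) FROM authors p LEFT JOIN novels c ON c.author_id = p.id GROUP BY p.name

Result:
name    | COUNT(c.id)
--------+------------
Asimov  | 1          
Atwood  | 4          
Borges  | 0          
Le Guin | 1          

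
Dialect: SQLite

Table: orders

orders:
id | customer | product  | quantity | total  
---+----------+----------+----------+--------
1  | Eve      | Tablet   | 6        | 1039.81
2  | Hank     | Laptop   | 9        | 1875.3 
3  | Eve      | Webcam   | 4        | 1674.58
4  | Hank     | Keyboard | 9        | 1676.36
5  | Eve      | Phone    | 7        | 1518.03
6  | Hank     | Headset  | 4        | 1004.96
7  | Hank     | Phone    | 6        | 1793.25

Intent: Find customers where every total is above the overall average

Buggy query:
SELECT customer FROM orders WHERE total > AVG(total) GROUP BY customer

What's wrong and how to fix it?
Bug: AVG() is an aggregate; it can't sit directly in WHERE

Fix: Compute the overall average in a scalar subquery and compare each group's MIN against it in HAVING

Corrected query:
SELECT customer FROM orders GROUP BY customer HAVING MIN(total) > (SELECT AVG(total) FROM orders)

Result:
(no rows)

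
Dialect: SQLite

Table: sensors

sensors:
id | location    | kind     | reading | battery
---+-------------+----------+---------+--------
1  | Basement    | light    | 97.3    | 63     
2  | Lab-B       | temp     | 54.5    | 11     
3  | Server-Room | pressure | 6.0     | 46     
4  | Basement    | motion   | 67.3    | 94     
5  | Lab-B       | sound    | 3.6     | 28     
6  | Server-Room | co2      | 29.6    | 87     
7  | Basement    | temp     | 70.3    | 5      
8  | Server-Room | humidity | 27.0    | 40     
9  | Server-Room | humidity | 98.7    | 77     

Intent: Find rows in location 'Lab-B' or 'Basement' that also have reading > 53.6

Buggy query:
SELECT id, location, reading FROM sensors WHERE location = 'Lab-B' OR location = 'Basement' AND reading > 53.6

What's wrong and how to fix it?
Bug: AND binds tighter than OR, so this parses as location = 'Lab-B' OR (location = 'Basement' AND reading > 53.6)

Fix: Group the OR with parentheses (or use IN), then AND the threshold

Corrected query:
SELECT id, location, reading FROM sensors WHERE (location = 'Lab-B' OR location = 'Basement') AND reading > 53.6

Result:
id | location | reading
---+----------+--------
1  | Basement | 97.3   
2  | Lab-B    | 54.5   
4  | Basement | 67.3   
7  | Basement | 70.3   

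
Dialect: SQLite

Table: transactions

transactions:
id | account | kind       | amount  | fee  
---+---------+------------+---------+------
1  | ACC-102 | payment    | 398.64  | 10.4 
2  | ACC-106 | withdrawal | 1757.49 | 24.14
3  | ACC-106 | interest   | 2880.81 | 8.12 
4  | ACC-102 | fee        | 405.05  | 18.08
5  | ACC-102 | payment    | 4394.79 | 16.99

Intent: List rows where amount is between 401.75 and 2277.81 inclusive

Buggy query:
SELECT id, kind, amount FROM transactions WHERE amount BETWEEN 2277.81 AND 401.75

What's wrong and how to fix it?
Bug: The bounds are reversed; BETWEEN a AND b requires a <= b to match anything

Fix: Write BETWEEN 401.75 AND 2277.81

Corrected query:
SELECT id, kind, amount FROM transactions WHERE amount BETWEEN 401.75 AND 2277.81

Result:
id | kind       | amount 
---+------------+--------
2  | withdrawal | 1757.49
4  | fee        | 405.05 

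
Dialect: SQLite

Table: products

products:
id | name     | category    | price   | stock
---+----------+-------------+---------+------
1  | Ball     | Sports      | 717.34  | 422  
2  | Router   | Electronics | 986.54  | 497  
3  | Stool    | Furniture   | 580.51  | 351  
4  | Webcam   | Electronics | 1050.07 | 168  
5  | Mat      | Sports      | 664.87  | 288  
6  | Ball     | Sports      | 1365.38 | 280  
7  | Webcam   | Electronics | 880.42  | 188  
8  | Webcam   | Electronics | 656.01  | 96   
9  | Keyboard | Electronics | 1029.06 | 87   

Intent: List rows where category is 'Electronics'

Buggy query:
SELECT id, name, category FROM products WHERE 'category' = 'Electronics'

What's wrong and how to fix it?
Bug: Single quotes denote string literals in SQL; the column name is being compared as a constant string

Fix: Remove the quotes around the column name (or use double quotes for an identifier)

Corrected query:
SELECT id, name, category FROM products WHERE category = 'Electronics'

Result:
id | name     | category   
---+----------+------------
2  | Router   | Electronics
4  | Webcam   | Electronics
7  | Webcam   | Electronics
8  | Webcam   | Electronics
9  | Keyboard | Electronics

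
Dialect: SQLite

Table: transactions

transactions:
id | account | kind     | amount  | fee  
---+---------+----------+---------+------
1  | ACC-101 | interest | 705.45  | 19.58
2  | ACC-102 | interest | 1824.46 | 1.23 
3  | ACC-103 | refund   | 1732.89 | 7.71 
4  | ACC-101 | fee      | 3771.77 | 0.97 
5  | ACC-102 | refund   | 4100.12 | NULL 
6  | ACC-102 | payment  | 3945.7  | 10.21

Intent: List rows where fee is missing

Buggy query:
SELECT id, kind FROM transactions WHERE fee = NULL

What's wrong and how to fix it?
Bug: '= NULL' is always unknown in SQL three-valued logic, so no rows match

Fix: Replace '= NULL' with 'IS NULL'

Corrected query:
SELECT id, kind FROM transactions WHERE fee IS NULL

Result:
id | kind  
---+-------
5  | refund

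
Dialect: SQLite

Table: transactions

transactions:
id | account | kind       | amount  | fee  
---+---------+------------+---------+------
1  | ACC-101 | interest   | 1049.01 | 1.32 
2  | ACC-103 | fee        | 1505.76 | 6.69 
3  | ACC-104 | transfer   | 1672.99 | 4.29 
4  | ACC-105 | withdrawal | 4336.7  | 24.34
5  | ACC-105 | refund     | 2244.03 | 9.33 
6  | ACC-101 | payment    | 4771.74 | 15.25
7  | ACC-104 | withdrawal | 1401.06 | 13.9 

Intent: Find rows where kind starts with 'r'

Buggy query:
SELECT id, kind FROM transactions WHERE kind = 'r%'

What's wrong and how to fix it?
Bug: Wildcards only work with LIKE; '=' treats '%' as a literal character

Fix: Replace '=' with LIKE so 'r%' is treated as a pattern

Corrected query:
SELECT id, kind FROM transactions WHERE kind LIKE 'r%'

Result:
id | kind  
---+-------
5  | refund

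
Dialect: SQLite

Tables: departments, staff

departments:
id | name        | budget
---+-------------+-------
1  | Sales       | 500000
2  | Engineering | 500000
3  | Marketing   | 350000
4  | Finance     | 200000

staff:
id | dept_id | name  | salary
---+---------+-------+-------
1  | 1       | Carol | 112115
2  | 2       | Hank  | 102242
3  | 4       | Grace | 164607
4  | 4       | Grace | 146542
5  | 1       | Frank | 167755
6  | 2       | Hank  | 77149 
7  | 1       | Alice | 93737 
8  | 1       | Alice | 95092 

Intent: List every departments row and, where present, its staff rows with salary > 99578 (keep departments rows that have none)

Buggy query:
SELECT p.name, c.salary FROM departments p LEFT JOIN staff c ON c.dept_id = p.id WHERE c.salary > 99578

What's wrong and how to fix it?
Bug: Filtering c.salary in WHERE discards the NULL rows produced by LEFT JOIN, turning it into an inner join

Fix: Put 'c.salary > 99578' in the JOIN's ON clause instead of WHERE

Corrected query:
SELECT p.name, c.salary FROM departments p LEFT JOIN staff c ON c.dept_id = p.id AND c.salary > 99578

Result:
name        | salary
------------+-------
Sales       | 112115
Sales       | 167755
Engineering | 102242
Marketing   | NULL  
Finance     | 146542
Finance     | 164607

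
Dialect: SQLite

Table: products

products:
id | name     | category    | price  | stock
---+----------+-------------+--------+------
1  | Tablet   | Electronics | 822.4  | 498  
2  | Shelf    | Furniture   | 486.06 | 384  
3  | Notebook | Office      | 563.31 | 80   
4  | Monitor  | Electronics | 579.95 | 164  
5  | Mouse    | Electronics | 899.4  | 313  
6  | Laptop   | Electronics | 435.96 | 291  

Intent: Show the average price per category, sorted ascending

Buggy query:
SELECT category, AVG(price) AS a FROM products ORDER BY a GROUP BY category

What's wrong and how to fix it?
Bug: GROUP BY must precede ORDER BY

Fix: Reorder: SELECT … FROM … GROUP BY … ORDER BY …

Corrected query:
SELECT category, AVG(price) AS a FROM products GROUP BY category ORDER BY a

Result:
category    | a       
------------+---------
Furniture   | 486.06  
Office      | 563.31  
Electronics | 684.4275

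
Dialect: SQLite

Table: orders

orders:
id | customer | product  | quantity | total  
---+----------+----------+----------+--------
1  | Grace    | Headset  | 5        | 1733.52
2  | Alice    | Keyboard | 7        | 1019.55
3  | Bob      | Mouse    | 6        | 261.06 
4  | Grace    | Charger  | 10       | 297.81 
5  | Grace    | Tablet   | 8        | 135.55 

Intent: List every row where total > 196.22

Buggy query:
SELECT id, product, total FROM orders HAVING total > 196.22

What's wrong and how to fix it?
Bug: This is a non-aggregate query (no GROUP BY, no aggregates), so in SQLite the HAVING clause is invalid here; a row-level condition belongs in WHERE

Fix: Use WHERE for row-level filtering

Corrected query:
SELECT id, product, total FROM orders WHERE total > 196.22

Result:
id | product  | total  
---+----------+--------
1  | Headset  | 1733.52
2  | Keyboard | 1019.55
3  | Mouse    | 261.06 
4  | Charger  | 297.81 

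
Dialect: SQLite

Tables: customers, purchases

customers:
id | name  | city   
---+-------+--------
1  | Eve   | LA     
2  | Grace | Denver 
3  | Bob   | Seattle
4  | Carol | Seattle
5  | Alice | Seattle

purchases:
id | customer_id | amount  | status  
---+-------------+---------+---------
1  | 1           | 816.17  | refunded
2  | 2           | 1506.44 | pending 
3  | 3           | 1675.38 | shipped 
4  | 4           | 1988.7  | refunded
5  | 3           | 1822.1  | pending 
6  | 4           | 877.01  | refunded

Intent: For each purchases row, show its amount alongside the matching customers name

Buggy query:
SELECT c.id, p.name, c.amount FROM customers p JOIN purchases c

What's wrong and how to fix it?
Bug: JOIN with no ON clause produces a cartesian product; every purchases row pairs with every customers row

Fix: Specify the join condition linking the foreign key to the parent id

Corrected query:
SELECT c.id, p.name, c.amount FROM customers p JOIN purchases c ON c.customer_id = p.id

Result:
id | name  | amount 
---+-------+--------
1  | Eve   | 816.17 
2  | Grace | 1506.44
3  | Bob   | 1675.38
4  | Carol | 1988.7 
5  | Bob   | 1822.1 
6  | Carol | 877.01 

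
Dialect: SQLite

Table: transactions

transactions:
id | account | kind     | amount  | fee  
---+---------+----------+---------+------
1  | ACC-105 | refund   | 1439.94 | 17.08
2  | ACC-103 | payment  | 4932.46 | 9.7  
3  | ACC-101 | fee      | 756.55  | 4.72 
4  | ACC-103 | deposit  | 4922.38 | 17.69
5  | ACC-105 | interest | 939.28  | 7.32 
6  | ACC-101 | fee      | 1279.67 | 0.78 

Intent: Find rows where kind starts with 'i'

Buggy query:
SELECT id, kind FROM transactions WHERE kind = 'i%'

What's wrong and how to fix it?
Bug: Wildcards only work with LIKE; '=' treats '%' as a literal character

Fix: Replace '=' with LIKE so 'i%' is treated as a pattern

Corrected query:
SELECT id, kind FROM transactions WHERE kind LIKE 'i%'

Result:
id | kind    
---+---------
5  | interest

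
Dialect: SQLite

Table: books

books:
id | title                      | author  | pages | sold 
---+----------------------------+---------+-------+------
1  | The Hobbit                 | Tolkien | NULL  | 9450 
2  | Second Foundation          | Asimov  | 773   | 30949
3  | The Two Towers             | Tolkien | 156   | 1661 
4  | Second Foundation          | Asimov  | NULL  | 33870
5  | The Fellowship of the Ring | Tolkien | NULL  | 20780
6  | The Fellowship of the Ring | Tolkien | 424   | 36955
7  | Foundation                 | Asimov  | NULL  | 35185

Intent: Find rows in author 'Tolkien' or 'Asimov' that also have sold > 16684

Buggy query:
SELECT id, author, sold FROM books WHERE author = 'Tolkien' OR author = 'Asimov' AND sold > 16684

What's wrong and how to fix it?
Bug: Without parentheses, AND is evaluated before OR, so the sold filter only applies to the 'Asimov' branch

Fix: Add parentheses around the OR so the AND applies to both alternatives

Corrected query:
SELECT id, author, sold FROM books WHERE (author = 'Tolkien' OR author = 'Asimov') AND sold > 16684

Result:
id | author  | sold 
---+---------+------
2  | Asimov  | 30949
4  | Asimov  | 33870
5  | Tolkien | 20780
6  | Tolkien | 36955
7  | Asimov  | 35185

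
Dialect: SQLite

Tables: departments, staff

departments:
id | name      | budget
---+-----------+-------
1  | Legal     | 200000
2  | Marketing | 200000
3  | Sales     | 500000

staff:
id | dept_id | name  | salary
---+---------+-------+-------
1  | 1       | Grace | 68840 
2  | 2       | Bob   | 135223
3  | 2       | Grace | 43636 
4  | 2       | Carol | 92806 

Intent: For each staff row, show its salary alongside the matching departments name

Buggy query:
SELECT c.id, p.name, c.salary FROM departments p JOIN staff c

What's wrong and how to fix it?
Bug: JOIN with no ON clause produces a cartesian product; every staff row pairs with every departments row

Fix: Add ON c.dept_id = p.id to the JOIN

Corrected query:
SELECT c.id, p.name, c.salary FROM departments p JOIN staff c ON c.dept_id = p.id

Result:
id | name      | salary
---+-----------+-------
1  | Legal     | 68840 
2  | Marketing | 135223
3  | Marketing | 43636 
4  | Marketing | 92806 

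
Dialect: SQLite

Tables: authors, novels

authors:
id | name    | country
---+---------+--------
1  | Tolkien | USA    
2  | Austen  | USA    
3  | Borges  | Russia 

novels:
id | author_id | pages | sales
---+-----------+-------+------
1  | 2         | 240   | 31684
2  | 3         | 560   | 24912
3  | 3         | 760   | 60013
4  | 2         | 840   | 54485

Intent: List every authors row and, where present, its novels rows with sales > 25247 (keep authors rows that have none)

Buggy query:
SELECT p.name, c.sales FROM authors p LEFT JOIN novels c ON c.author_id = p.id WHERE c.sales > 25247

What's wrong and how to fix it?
Bug: A WHERE condition on the right-hand table after LEFT JOIN drops unmatched parents

Fix: Move the right-table condition into the ON clause so unmatched parents are kept

Corrected query:
SELECT p.name, c.sales FROM authors p LEFT JOIN novels c ON c.author_id = p.id AND c.sales > 25247

Result:
name    | sales
--------+------
Tolkien | NULL 
Austen  | 31684
Austen  | 54485
Borges  | 60013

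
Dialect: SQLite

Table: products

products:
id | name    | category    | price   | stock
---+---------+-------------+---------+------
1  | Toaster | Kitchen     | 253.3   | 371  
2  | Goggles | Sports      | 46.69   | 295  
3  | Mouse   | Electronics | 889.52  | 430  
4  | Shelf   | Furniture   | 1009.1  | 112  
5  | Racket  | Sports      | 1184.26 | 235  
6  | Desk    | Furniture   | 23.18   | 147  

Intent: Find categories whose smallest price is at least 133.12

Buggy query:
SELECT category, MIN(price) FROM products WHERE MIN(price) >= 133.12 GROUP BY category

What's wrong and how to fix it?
Bug: Aggregates like MIN are computed per group after WHERE runs

Fix: Replace WHERE with HAVING after the GROUP BY

Corrected query:
SELECT category, MIN(price) FROM products GROUP BY category HAVING MIN(price) >= 133.12

Result:
category    | MIN(price)
------------+-----------
Electronics | 889.52    
Kitchen     | 253.3     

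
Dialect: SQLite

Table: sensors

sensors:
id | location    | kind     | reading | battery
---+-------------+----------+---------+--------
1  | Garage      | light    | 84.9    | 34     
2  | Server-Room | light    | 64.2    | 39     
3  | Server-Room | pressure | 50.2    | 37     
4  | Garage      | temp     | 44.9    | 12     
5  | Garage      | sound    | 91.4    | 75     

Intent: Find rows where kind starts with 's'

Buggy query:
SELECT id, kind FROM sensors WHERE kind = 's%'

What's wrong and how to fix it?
Bug: '=' compares the literal string including the % character; pattern matching needs LIKE

Fix: Use LIKE for wildcard pattern matching

Corrected query:
SELECT id, kind FROM sensors WHERE kind LIKE 's%'

Result:
id | kind 
---+------
5  | sound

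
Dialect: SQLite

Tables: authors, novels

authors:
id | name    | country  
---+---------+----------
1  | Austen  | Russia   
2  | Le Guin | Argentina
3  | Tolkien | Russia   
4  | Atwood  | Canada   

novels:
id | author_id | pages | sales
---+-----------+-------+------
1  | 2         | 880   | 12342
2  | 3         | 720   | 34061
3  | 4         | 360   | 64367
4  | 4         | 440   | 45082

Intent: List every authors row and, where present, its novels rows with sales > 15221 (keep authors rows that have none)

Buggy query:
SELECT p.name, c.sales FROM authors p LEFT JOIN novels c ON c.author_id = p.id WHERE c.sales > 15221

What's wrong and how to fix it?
Bug: Filtering c.sales in WHERE discards the NULL rows produced by LEFT JOIN, turning it into an inner join

Fix: Put 'c.sales > 15221' in the JOIN's ON clause instead of WHERE

Corrected query:
SELECT p.name, c.sales FROM authors p LEFT JOIN novels c ON c.author_id = p.id AND c.sales > 15221

Result:
name    | sales
--------+------
Austen  | NULL 
Le Guin | NULL 
Tolkien | 34061
Atwood  | 45082
Atwood  | 64367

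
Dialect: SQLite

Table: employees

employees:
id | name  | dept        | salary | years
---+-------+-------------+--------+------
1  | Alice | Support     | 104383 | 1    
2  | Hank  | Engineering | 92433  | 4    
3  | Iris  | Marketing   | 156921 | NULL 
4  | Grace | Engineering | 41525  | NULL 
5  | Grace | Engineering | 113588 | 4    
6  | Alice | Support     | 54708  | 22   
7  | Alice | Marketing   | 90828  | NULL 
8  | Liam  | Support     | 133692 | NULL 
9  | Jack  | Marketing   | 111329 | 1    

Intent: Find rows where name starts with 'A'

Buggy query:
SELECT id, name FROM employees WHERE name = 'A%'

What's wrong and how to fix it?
Bug: '=' compares the literal string including the % character; pattern matching needs LIKE

Fix: Use LIKE for wildcard pattern matching

Corrected query:
SELECT id, name FROM employees WHERE name LIKE 'A%'

Result:
id | name 
---+------
1  | Alice
6  | Alice
7  | Alice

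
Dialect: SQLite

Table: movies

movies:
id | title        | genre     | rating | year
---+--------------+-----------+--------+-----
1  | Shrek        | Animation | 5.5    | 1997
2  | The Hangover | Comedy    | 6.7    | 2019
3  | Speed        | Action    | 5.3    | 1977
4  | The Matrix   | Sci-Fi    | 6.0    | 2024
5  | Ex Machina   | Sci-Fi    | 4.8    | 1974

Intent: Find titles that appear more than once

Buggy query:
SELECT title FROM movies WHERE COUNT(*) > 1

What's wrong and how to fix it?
Bug: COUNT(*) is an aggregate and cannot be used in WHERE

Fix: Group first, then use HAVING for the count condition

Corrected query:
SELECT title FROM movies GROUP BY title HAVING COUNT(*) > 1

Result:
(no rows)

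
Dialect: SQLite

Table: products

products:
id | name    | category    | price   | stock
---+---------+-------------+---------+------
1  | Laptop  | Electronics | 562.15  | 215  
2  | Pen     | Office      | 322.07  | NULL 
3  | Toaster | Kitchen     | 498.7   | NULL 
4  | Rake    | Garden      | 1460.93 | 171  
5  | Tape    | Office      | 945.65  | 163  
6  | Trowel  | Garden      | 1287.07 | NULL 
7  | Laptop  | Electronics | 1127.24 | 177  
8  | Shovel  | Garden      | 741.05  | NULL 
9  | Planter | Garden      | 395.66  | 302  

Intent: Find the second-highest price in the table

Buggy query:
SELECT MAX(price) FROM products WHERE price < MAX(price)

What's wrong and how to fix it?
Bug: MAX(price) on the right of the comparison is an aggregate-in-WHERE error

Fix: Put the inner MAX in a scalar subquery

Corrected query:
SELECT MAX(price) FROM products WHERE price < (SELECT MAX(price) FROM products)

Result:
MAX(price)
----------
1287.07   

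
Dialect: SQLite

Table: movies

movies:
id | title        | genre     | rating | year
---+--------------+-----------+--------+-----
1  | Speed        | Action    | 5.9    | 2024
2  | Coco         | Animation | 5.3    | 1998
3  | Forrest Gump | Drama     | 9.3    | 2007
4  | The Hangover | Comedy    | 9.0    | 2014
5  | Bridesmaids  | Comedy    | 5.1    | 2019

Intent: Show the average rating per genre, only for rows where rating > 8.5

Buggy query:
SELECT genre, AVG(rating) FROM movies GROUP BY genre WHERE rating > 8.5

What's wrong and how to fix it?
Bug: WHERE cannot follow GROUP BY

Fix: Place WHERE between FROM and GROUP BY

Corrected query:
SELECT genre, AVG(rating) FROM movies WHERE rating > 8.5 GROUP BY genre

Result:
genre  | AVG(rating)
-------+------------
Comedy | 9          
Drama  | 9.3        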